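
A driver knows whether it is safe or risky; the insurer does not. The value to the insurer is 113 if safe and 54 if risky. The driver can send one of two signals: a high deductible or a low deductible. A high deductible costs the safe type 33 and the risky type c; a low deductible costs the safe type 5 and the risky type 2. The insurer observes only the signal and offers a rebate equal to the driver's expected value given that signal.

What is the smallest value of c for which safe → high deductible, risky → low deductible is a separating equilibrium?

61

Under separation: high deductible → safe (pays 113); low deductible → risky (pays 54).
Safe: 113 − 33 = 80 ≥ 54 − 5 = 49. Holds regardless of c. ✓
Risky: 54 − 2 ≥ 113 − c, so c ≥ 113 − 52 = 61.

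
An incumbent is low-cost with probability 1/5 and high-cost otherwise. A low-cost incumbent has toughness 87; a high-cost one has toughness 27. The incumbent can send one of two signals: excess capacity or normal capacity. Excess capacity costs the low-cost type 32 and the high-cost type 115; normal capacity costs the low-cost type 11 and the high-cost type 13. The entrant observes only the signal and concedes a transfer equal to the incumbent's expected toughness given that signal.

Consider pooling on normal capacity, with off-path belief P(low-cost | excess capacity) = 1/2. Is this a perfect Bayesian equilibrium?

On the equilibrium path (normal capacity) the entrant holds the prior 1/5 and pays 1/5·87 + 4/5·27 = 39. Off-path (excess capacity) belief 1/2 gives 1/2·87 + 1/2·27 = 57.
Low-cost: normal capacity gives 39 − 11 = 28; excess capacity gives 57 − 32 = 25. Stays. ✓
High-cost: normal capacity gives 39 − 13 = 26; excess capacity gives 57 − 115 = -58. Stays. ✓
Beliefs are Bayes-consistent on-path and both types best-respond.

Yes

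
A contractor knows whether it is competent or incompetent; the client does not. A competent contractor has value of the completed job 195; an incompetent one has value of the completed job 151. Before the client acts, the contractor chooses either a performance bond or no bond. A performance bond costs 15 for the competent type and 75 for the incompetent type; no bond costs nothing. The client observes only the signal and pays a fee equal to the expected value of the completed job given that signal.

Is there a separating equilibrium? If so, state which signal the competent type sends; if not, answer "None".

bond

Try competent → bond, incompetent → no bond:
  Under separation the client infers type exactly: bond → competent (pays 195), no bond → incompetent (pays 151).
  Competent: bond gives 195 − 15 = 180; no bond gives 151 − 0 = 151. No deviation. ✓
  Incompetent: no bond gives 151 − 0 = 151; bond gives 195 − 75 = 120. No deviation. ✓
Both hold — the competent type sends bond.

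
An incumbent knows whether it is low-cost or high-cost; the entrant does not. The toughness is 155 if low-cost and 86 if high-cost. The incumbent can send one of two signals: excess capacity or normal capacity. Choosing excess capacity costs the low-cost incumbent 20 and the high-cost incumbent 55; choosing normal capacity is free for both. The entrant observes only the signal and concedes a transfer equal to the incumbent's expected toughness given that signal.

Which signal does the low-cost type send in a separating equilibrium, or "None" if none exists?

None

Try low-cost → excess capacity, high-cost → normal capacity:
  Under separation the entrant infers type exactly: excess capacity → low-cost (pays 155), normal capacity → high-cost (pays 86).
  Low-cost: excess capacity gives 155 − 20 = 135; normal capacity gives 86 − 0 = 86. No deviation. ✓
  High-cost: normal capacity gives 86 − 0 = 86; excess capacity gives 155 − 55 = 100. Would deviate. ✗
Try low-cost → normal capacity, high-cost → excess capacity:
  Under separation the entrant infers type exactly: normal capacity → low-cost (pays 155), excess capacity → high-cost (pays 86).
  Low-cost: normal capacity gives 155 − 0 = 155; excess capacity gives 86 − 20 = 66. No deviation. ✓
  High-cost: excess capacity gives 86 − 55 = 31; normal capacity gives 155 − 0 = 155. Would deviate. ✗
Neither assignment is incentive-compatible.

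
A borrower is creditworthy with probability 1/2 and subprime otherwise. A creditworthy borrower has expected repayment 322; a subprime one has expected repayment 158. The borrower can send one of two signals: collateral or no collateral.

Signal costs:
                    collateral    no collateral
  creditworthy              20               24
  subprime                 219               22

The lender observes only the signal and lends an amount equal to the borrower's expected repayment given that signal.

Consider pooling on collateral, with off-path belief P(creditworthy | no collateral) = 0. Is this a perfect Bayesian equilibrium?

At the pooled signal (collateral) the lender holds the prior 1/2 and pays 1/2·322 + 1/2·158 = 240. Off-path (no collateral) belief 0 gives 0·322 + 1·158 = 158.
Creditworthy: collateral gives 240 − 20 = 220; no collateral gives 158 − 24 = 134. Stays. ✓
Subprime: collateral gives 240 − 219 = 21; no collateral gives 158 − 22 = 136. Deviates. ✗

No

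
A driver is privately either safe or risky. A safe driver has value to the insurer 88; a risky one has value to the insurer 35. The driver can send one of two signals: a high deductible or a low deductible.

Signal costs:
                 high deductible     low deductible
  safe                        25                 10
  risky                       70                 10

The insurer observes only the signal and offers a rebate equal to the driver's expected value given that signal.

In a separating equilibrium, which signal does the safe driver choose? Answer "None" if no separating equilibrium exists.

Try safe → high deductible, risky → low deductible:
  Under separation the insurer infers type exactly: high deductible → safe (pays 88), low deductible → risky (pays 35).
  Safe: high deductible gives 88 − 25 = 63; low deductible gives 35 − 10 = 25. No deviation. ✓
  Risky: low deductible gives 35 − 10 = 25; high deductible gives 88 − 70 = 18. No deviation. ✓
Both hold — the safe type sends high deductible.

high deductible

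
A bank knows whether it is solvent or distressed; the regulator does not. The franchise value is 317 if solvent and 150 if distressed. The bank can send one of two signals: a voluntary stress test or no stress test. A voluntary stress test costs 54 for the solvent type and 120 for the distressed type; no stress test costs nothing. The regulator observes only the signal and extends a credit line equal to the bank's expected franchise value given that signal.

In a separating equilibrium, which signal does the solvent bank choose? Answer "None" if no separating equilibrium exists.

Try solvent → stress test, distressed → no stress test:
  If types separate, stress test earns payment 317 and no stress test earns 150.
  Solvent: stress test gives 317 − 54 = 263; no stress test gives 150 − 0 = 150. No deviation. ✓
  Distressed: no stress test gives 150 − 0 = 150; stress test gives 317 − 120 = 197. Would deviate. ✗
Try solvent → no stress test, distressed → stress test:
  If types separate, no stress test earns payment 317 and stress test earns 150.
  Solvent: no stress test gives 317 − 0 = 317; stress test gives 150 − 54 = 96. No deviation. ✓
  Distressed: stress test gives 150 − 120 = 30; no stress test gives 317 − 0 = 317. Would deviate. ✗
Neither assignment is incentive-compatible.

None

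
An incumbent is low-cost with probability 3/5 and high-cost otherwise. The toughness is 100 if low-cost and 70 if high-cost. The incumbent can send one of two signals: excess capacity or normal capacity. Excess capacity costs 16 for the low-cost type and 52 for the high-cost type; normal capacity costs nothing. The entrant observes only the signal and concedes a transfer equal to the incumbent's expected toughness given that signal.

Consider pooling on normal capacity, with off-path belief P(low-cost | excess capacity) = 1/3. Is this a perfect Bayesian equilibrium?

On the equilibrium path (normal capacity) the entrant holds the prior 3/5 and pays 3/5·100 + 2/5·70 = 88. Off-path (excess capacity) belief 1/3 gives 1/3·100 + 2/3·70 = 80.
Low-cost: normal capacity gives 88 − 0 = 88; excess capacity gives 80 − 16 = 64. Stays. ✓
High-cost: normal capacity gives 88 − 0 = 88; excess capacity gives 80 − 52 = 28. Stays. ✓
Beliefs are Bayes-consistent on-path and both types best-respond.

Yes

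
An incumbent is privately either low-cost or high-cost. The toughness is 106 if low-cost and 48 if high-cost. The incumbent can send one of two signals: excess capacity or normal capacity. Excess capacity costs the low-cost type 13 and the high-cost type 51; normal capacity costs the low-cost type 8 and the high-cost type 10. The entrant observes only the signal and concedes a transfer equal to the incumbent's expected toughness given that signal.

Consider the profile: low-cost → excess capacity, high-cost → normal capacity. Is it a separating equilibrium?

No

If types separate, excess capacity earns payment 106 and normal capacity earns 48.
Low-cost: excess capacity gives 106 − 13 = 93; normal capacity gives 48 − 8 = 40. No deviation. ✓
High-cost: normal capacity gives 48 − 10 = 38; excess capacity gives 106 − 51 = 55. Would deviate. ✗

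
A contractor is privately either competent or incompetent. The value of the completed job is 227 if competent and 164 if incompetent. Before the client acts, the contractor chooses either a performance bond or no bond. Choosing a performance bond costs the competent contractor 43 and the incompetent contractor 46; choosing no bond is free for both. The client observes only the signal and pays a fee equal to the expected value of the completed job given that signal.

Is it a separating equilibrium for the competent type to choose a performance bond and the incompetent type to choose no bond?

If types separate, bond earns payment 227 and no bond earns 164.
Competent: bond gives 227 − 43 = 184; no bond gives 164 − 0 = 164. No deviation. ✓
Incompetent: no bond gives 164 − 0 = 164; bond gives 227 − 46 = 181. Would deviate. ✗

No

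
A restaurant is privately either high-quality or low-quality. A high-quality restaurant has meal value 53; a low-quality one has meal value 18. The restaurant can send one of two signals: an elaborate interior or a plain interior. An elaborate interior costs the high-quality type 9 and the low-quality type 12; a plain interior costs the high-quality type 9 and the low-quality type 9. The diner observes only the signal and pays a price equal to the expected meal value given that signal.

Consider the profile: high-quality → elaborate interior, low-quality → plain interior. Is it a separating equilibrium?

No

Under separation the diner infers type exactly: elaborate interior → high-quality (pays 53), plain interior → low-quality (pays 18).
High-quality: elaborate interior gives 53 − 9 = 44; plain interior gives 18 − 9 = 9. No deviation. ✓
Low-quality: plain interior gives 18 − 9 = 9; elaborate interior gives 53 − 12 = 41. Would deviate. ✗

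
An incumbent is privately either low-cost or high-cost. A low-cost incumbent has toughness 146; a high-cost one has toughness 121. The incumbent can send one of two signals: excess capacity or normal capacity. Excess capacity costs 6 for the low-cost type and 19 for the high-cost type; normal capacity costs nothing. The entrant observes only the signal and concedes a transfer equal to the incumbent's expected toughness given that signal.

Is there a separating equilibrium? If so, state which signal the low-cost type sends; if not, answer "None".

Try low-cost → excess capacity, high-cost → normal capacity:
  If types separate, excess capacity earns payment 146 and normal capacity earns 121.
  Low-cost: excess capacity gives 146 − 6 = 140; normal capacity gives 121 − 0 = 121. No deviation. ✓
  High-cost: normal capacity gives 121 − 0 = 121; excess capacity gives 146 − 19 = 127. Would deviate. ✗
Try low-cost → normal capacity, high-cost → excess capacity:
  If types separate, normal capacity earns payment 146 and excess capacity earns 121.
  Low-cost: normal capacity gives 146 − 0 = 146; excess capacity gives 121 − 6 = 115. No deviation. ✓
  High-cost: excess capacity gives 121 − 19 = 102; normal capacity gives 146 − 0 = 146. Would deviate. ✗
Neither assignment is incentive-compatible.

None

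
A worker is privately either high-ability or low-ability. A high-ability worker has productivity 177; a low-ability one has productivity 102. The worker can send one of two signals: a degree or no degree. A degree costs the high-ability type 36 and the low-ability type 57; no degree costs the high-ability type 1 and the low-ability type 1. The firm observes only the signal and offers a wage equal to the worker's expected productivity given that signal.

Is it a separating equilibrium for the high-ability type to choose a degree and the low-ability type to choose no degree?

If types separate, degree earns payment 177 and no degree earns 102.
High-ability: degree gives 177 − 36 = 141; no degree gives 102 − 1 = 101. No deviation. ✓
Low-ability: no degree gives 102 − 1 = 101; degree gives 177 − 57 = 120. Would deviate. ✗

No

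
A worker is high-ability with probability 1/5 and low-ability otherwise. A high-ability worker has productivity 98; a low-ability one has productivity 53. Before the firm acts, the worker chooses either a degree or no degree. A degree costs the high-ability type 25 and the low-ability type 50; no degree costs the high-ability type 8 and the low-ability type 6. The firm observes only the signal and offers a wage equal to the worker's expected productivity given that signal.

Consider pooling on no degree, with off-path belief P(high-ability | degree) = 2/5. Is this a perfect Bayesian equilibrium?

Yes

At the pooled signal (no degree) the firm holds the prior 1/5 and pays 1/5·98 + 4/5·53 = 62. Off-path (degree) belief 2/5 gives 2/5·98 + 3/5·53 = 71.
High-ability: no degree gives 62 − 8 = 54; degree gives 71 − 25 = 46. Stays. ✓
Low-ability: no degree gives 62 − 6 = 56; degree gives 71 − 50 = 21. Stays. ✓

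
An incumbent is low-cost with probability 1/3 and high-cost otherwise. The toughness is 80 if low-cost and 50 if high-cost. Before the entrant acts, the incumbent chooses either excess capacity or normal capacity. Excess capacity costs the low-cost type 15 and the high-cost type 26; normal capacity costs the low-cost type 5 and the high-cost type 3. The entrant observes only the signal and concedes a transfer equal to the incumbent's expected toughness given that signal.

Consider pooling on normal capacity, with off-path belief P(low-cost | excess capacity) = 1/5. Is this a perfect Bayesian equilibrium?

Yes

At the pooled signal (normal capacity) the entrant holds the prior 1/3 and pays 1/3·80 + 2/3·50 = 60. Off-path (excess capacity) belief 1/5 gives 1/5·80 + 4/5·50 = 56.
Low-cost: normal capacity gives 60 − 5 = 55; excess capacity gives 56 − 15 = 41. Stays. ✓
High-cost: normal capacity gives 60 − 3 = 57; excess capacity gives 56 − 26 = 30. Stays. ✓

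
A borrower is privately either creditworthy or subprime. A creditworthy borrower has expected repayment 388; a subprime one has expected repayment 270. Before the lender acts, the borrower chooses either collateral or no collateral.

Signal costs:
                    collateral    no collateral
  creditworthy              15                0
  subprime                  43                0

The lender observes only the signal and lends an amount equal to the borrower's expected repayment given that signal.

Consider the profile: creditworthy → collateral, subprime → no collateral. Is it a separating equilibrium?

No

Under separation the lender infers type exactly: collateral → creditworthy (pays 388), no collateral → subprime (pays 270).
Creditworthy: collateral gives 388 − 15 = 373; no collateral gives 270 − 0 = 270. No deviation. ✓
Subprime: no collateral gives 270 − 0 = 270; collateral gives 388 − 43 = 345. Would deviate. ✗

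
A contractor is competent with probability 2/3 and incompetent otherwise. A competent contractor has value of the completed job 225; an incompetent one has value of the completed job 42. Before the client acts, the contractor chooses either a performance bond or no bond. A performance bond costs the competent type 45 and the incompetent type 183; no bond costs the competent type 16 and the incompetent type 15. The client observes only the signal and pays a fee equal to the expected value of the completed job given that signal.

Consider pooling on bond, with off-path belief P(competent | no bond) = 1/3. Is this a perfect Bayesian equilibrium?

At the pooled signal (bond) the client holds the prior 2/3 and pays 2/3·225 + 1/3·42 = 164. Off-path (no bond) belief 1/3 gives 1/3·225 + 2/3·42 = 103.
Competent: bond gives 164 − 45 = 119; no bond gives 103 − 16 = 87. Stays. ✓
Incompetent: bond gives 164 − 183 = -19; no bond gives 103 − 15 = 88. Deviates. ✗

No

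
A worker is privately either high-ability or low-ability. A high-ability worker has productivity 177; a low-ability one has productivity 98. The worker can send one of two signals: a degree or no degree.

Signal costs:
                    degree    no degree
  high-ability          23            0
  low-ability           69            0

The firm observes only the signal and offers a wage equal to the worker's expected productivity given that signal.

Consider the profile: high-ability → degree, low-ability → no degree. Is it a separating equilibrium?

Under separation the firm infers type exactly: degree → high-ability (pays 177), no degree → low-ability (pays 98).
High-ability: degree gives 177 − 23 = 154; no degree gives 98 − 0 = 98. No deviation. ✓
Low-ability: no degree gives 98 − 0 = 98; degree gives 177 − 69 = 108. Would deviate. ✗

No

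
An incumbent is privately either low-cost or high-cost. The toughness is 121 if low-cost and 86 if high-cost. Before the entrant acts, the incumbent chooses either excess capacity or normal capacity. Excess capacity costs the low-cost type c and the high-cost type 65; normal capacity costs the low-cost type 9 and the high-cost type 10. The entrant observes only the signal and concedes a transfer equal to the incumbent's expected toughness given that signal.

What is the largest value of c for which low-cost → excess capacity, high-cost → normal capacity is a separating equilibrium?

Under separation: excess capacity → low-cost (pays 121); normal capacity → high-cost (pays 86).
High-cost: 86 − 10 = 76 ≥ 121 − 65 = 56. Holds regardless of c. ✓
Low-cost: 121 − c ≥ 86 − 9, so c ≤ 121 − 77 = 44.

44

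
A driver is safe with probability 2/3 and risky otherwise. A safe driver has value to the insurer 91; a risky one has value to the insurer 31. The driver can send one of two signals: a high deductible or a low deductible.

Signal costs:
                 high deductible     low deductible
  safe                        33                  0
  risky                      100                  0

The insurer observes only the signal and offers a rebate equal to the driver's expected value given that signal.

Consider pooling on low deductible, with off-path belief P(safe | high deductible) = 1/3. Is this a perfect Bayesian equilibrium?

Yes

On the equilibrium path (low deductible) the insurer holds the prior 2/3 and pays 2/3·91 + 1/3·31 = 71. Off-path (high deductible) belief 1/3 gives 1/3·91 + 2/3·31 = 51.
Safe: low deductible gives 71 − 0 = 71; high deductible gives 51 − 33 = 18. Stays. ✓
Risky: low deductible gives 71 − 0 = 71; high deductible gives 51 − 100 = -49. Stays. ✓
Beliefs are Bayes-consistent on-path and both types best-respond.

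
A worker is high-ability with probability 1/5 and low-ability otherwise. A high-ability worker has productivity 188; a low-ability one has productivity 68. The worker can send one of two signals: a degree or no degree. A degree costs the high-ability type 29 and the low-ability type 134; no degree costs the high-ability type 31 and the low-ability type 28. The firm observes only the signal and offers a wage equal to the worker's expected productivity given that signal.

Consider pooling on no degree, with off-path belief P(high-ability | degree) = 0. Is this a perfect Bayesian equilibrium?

Yes

At the pooled signal (no degree) the firm holds the prior 1/5 and pays 1/5·188 + 4/5·68 = 92. Off-path (degree) belief 0 gives 0·188 + 1·68 = 68.
High-ability: no degree gives 92 − 31 = 61; degree gives 68 − 29 = 39. Stays. ✓
Low-ability: no degree gives 92 − 28 = 64; degree gives 68 − 134 = -66. Stays. ✓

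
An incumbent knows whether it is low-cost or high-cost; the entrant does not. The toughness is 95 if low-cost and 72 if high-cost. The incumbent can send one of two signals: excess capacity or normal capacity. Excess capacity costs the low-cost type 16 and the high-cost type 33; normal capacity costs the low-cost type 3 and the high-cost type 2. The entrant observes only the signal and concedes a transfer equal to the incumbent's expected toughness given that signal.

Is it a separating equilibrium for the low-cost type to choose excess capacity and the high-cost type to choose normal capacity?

If types separate, excess capacity earns payment 95 and normal capacity earns 72.
Low-cost: excess capacity gives 95 − 16 = 79; normal capacity gives 72 − 3 = 69. No deviation. ✓
High-cost: normal capacity gives 72 − 2 = 70; excess capacity gives 95 − 33 = 62. No deviation. ✓
Both incentive constraints hold.

Yes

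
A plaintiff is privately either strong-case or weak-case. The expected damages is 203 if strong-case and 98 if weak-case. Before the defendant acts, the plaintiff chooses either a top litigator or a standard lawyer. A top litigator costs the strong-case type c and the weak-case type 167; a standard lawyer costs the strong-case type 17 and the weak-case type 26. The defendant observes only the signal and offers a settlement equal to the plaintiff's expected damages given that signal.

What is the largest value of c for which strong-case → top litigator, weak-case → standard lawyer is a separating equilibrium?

122

Under separation: top litigator → strong-case (pays 203); standard lawyer → weak-case (pays 98).
Weak-case: 98 − 26 = 72 ≥ 203 − 167 = 36. Holds regardless of c. ✓
Strong-case: 203 − c ≥ 98 − 17, so c ≤ 203 − 81 = 122.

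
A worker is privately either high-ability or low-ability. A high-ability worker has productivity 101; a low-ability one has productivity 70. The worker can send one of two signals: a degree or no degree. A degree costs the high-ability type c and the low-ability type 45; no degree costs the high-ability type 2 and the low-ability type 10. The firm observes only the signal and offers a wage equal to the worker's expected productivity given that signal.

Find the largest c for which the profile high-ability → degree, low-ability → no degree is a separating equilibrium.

33

Under separation: degree → high-ability (pays 101); no degree → low-ability (pays 70).
Low-ability: 70 − 10 = 60 ≥ 101 − 45 = 56. Holds regardless of c. ✓
High-ability: 101 − c ≥ 70 − 2, so c ≤ 101 − 68 = 33.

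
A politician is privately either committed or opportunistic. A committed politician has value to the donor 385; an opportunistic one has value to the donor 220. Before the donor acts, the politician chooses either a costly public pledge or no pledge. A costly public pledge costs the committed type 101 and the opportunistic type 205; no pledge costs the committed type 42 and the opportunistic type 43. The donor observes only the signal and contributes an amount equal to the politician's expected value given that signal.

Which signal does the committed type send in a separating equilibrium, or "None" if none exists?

Try committed → pledge, opportunistic → no pledge:
  If types separate, pledge earns payment 385 and no pledge earns 220.
  Committed: pledge gives 385 − 101 = 284; no pledge gives 220 − 42 = 178. No deviation. ✓
  Opportunistic: no pledge gives 220 − 43 = 177; pledge gives 385 − 205 = 180. Would deviate. ✗
Try committed → no pledge, opportunistic → pledge:
  If types separate, no pledge earns payment 385 and pledge earns 220.
  Committed: no pledge gives 385 − 42 = 343; pledge gives 220 − 101 = 119. No deviation. ✓
  Opportunistic: pledge gives 220 − 205 = 15; no pledge gives 385 − 43 = 342. Would deviate. ✗
Neither assignment is incentive-compatible.

None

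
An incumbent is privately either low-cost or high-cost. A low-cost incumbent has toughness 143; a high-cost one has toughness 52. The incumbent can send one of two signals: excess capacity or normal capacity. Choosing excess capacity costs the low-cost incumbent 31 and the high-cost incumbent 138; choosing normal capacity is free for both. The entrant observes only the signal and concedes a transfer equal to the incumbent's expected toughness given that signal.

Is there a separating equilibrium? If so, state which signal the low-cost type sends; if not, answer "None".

excess capacity

Try low-cost → excess capacity, high-cost → normal capacity:
  Under separation the entrant infers type exactly: excess capacity → low-cost (pays 143), normal capacity → high-cost (pays 52).
  Low-cost: excess capacity gives 143 − 31 = 112; normal capacity gives 52 − 0 = 52. No deviation. ✓
  High-cost: normal capacity gives 52 − 0 = 52; excess capacity gives 143 − 138 = 5. No deviation. ✓
Both hold — the low-cost type sends excess capacity.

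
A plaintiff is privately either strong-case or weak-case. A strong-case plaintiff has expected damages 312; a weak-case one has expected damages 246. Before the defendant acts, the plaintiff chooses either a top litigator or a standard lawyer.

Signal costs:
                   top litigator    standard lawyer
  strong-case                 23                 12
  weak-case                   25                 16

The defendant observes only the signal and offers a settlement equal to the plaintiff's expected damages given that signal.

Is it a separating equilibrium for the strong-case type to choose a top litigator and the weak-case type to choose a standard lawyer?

No

If types separate, top litigator earns payment 312 and standard lawyer earns 246.
Strong-case: top litigator gives 312 − 23 = 289; standard lawyer gives 246 − 12 = 234. No deviation. ✓
Weak-case: standard lawyer gives 246 − 16 = 230; top litigator gives 312 − 25 = 287. Would deviate. ✗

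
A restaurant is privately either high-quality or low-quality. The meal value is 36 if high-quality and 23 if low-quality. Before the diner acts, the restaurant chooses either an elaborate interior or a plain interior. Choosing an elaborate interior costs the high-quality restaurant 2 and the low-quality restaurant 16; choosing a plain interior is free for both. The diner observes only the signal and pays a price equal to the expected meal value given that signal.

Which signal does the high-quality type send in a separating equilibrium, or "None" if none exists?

Try high-quality → elaborate interior, low-quality → plain interior:
  Under separation the diner infers type exactly: elaborate interior → high-quality (pays 36), plain interior → low-quality (pays 23).
  High-quality: elaborate interior gives 36 − 2 = 34; plain interior gives 23 − 0 = 23. No deviation. ✓
  Low-quality: plain interior gives 23 − 0 = 23; elaborate interior gives 36 − 16 = 20. No deviation. ✓
Both hold — the high-quality type sends elaborate interior.

elaborate interior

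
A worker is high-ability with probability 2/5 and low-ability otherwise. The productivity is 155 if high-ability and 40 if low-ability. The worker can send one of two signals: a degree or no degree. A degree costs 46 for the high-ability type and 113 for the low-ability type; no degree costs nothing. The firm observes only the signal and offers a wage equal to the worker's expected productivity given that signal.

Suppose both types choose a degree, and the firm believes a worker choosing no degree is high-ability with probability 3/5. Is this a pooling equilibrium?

At the pooled signal (degree) the firm holds the prior 2/5 and pays 2/5·155 + 3/5·40 = 86. Off-path (no degree) belief 3/5 gives 3/5·155 + 2/5·40 = 109.
High-ability: degree gives 86 − 46 = 40; no degree gives 109 − 0 = 109. Deviates. ✗
Low-ability: degree gives 86 − 113 = -27; no degree gives 109 − 0 = 109. Deviates. ✗

No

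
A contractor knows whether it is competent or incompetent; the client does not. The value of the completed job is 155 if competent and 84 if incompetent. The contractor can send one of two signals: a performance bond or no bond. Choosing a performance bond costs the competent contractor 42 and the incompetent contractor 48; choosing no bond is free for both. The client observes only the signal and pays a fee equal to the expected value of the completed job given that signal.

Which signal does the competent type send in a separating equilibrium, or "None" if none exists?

None

Try competent → bond, incompetent → no bond:
  If types separate, bond earns payment 155 and no bond earns 84.
  Competent: bond gives 155 − 42 = 113; no bond gives 84 − 0 = 84. No deviation. ✓
  Incompetent: no bond gives 84 − 0 = 84; bond gives 155 − 48 = 107. Would deviate. ✗
Try competent → no bond, incompetent → bond:
  If types separate, no bond earns payment 155 and bond earns 84.
  Competent: no bond gives 155 − 0 = 155; bond gives 84 − 42 = 42. No deviation. ✓
  Incompetent: bond gives 84 − 48 = 36; no bond gives 155 − 0 = 155. Would deviate. ✗
Neither assignment is incentive-compatible.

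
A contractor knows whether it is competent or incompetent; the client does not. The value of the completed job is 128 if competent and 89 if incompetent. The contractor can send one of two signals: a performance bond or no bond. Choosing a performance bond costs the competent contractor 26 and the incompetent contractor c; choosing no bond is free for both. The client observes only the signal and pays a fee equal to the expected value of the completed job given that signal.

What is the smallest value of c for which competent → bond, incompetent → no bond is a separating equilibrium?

39

Under separation: bond → competent (pays 128); no bond → incompetent (pays 89).
Competent: 128 − 26 = 102 ≥ 89 − 0 = 89. Holds regardless of c. ✓
Incompetent: 89 − 0 ≥ 128 − c, so c ≥ 128 − 89 = 39.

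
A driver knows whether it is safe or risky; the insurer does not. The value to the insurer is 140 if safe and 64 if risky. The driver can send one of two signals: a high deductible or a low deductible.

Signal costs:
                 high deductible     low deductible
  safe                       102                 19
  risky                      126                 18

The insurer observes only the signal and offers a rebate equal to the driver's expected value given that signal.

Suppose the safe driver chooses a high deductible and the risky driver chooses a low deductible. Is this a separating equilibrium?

If types separate, high deductible earns payment 140 and low deductible earns 64.
Safe: high deductible gives 140 − 102 = 38; low deductible gives 64 − 19 = 45. Would deviate. ✗
Risky: low deductible gives 64 − 18 = 46; high deductible gives 140 − 126 = 14. No deviation. ✓

No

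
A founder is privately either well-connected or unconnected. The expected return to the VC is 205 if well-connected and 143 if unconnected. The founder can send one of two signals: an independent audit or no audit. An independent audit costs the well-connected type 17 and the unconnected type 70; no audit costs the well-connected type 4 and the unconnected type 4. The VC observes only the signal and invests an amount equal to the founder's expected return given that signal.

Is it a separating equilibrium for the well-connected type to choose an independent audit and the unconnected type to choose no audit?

If types separate, audit earns payment 205 and no audit earns 143.
Well-connected: audit gives 205 − 17 = 188; no audit gives 143 − 4 = 139. No deviation. ✓
Unconnected: no audit gives 143 − 4 = 139; audit gives 205 − 70 = 135. No deviation. ✓
Neither type gains from mimicking the other.

Yes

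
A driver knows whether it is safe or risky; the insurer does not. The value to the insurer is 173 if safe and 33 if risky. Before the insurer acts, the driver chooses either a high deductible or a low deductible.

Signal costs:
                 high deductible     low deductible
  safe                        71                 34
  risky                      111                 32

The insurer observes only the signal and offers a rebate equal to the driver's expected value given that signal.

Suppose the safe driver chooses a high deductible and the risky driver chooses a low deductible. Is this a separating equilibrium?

No

If types separate, high deductible earns payment 173 and low deductible earns 33.
Safe: high deductible gives 173 − 71 = 102; low deductible gives 33 − 34 = -1. No deviation. ✓
Risky: low deductible gives 33 − 32 = 1; high deductible gives 173 − 111 = 62. Would deviate. ✗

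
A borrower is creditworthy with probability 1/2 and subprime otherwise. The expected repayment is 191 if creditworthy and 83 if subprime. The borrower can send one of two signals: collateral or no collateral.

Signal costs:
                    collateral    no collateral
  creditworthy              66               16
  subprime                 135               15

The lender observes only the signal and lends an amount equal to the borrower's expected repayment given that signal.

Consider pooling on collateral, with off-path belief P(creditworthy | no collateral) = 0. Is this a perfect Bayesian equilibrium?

No

On the equilibrium path (collateral) the lender holds the prior 1/2 and pays 1/2·191 + 1/2·83 = 137. Off-path (no collateral) belief 0 gives 0·191 + 1·83 = 83.
Creditworthy: collateral gives 137 − 66 = 71; no collateral gives 83 − 16 = 67. Stays. ✓
Subprime: collateral gives 137 − 135 = 2; no collateral gives 83 − 15 = 68. Deviates. ✗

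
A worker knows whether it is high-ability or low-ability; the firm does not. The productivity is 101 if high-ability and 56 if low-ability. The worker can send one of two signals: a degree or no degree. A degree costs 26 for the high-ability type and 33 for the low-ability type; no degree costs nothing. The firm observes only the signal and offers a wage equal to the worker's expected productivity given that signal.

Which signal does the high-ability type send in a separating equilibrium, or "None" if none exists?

None

Try high-ability → degree, low-ability → no degree:
  If types separate, degree earns payment 101 and no degree earns 56.
  High-ability: degree gives 101 − 26 = 75; no degree gives 56 − 0 = 56. No deviation. ✓
  Low-ability: no degree gives 56 − 0 = 56; degree gives 101 − 33 = 68. Would deviate. ✗
Try high-ability → no degree, low-ability → degree:
  If types separate, no degree earns payment 101 and degree earns 56.
  High-ability: no degree gives 101 − 0 = 101; degree gives 56 − 26 = 30. No deviation. ✓
  Low-ability: degree gives 56 − 33 = 23; no degree gives 101 − 0 = 101. Would deviate. ✗
Neither assignment is incentive-compatible.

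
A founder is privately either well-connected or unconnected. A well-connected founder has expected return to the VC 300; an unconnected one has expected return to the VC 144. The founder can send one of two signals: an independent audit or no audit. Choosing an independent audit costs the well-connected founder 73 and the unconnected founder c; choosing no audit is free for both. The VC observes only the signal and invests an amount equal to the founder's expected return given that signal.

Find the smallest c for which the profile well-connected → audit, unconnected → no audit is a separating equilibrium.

156

Under separation: audit → well-connected (pays 300); no audit → unconnected (pays 144).
Well-connected: 300 − 73 = 227 ≥ 144 − 0 = 144. Holds regardless of c. ✓
Unconnected: 144 − 0 ≥ 300 − c, so c ≥ 300 − 144 = 156.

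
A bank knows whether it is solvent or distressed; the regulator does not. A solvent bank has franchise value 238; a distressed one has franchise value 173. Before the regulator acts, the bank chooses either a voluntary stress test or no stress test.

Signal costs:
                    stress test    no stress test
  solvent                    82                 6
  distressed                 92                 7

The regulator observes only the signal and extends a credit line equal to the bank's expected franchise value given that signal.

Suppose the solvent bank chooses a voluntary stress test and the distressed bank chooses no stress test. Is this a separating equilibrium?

No

If types separate, stress test earns payment 238 and no stress test earns 173.
Solvent: stress test gives 238 − 82 = 156; no stress test gives 173 − 6 = 167. Would deviate. ✗
Distressed: no stress test gives 173 − 7 = 166; stress test gives 238 − 92 = 146. No deviation. ✓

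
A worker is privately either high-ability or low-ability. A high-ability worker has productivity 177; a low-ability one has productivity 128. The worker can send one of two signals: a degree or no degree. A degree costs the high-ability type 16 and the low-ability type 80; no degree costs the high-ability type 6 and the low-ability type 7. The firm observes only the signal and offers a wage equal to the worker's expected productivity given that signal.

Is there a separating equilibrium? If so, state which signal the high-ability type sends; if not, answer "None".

Try high-ability → degree, low-ability → no degree:
  If types separate, degree earns payment 177 and no degree earns 128.
  High-ability: degree gives 177 − 16 = 161; no degree gives 128 − 6 = 122. No deviation. ✓
  Low-ability: no degree gives 128 − 7 = 121; degree gives 177 − 80 = 97. No deviation. ✓
Both hold — the high-ability type sends degree.

degree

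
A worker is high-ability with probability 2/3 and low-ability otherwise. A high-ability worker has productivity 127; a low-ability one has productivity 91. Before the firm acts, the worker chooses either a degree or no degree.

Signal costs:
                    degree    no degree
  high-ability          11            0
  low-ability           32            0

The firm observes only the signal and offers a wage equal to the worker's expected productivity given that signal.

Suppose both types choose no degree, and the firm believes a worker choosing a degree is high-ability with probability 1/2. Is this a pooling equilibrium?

Yes

At the pooled signal (no degree) the firm holds the prior 2/3 and pays 2/3·127 + 1/3·91 = 115. Off-path (degree) belief 1/2 gives 1/2·127 + 1/2·91 = 109.
High-ability: no degree gives 115 − 0 = 115; degree gives 109 − 11 = 98. Stays. ✓
Low-ability: no degree gives 115 − 0 = 115; degree gives 109 − 32 = 77. Stays. ✓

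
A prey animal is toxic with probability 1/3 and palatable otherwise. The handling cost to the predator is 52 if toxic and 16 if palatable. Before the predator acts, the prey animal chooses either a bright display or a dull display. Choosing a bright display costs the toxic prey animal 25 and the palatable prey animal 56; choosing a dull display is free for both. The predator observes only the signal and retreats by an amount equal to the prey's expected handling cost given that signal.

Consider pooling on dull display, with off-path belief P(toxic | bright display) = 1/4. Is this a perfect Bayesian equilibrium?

On the equilibrium path (dull display) the predator holds the prior 1/3 and pays 1/3·52 + 2/3·16 = 28. Off-path (bright display) belief 1/4 gives 1/4·52 + 3/4·16 = 25.
Toxic: dull display gives 28 − 0 = 28; bright display gives 25 − 25 = 0. Stays. ✓
Palatable: dull display gives 28 − 0 = 28; bright display gives 25 − 56 = -31. Stays. ✓
Beliefs are Bayes-consistent on-path and both types best-respond.

Yes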